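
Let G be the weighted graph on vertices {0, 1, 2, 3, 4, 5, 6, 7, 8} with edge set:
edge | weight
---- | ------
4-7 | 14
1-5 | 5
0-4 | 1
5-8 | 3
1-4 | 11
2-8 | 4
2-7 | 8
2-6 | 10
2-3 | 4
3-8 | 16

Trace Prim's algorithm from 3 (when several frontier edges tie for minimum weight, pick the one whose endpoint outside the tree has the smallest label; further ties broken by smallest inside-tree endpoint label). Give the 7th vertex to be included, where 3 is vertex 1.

Prim, starting at 3.
Step 1: frontier [2-3 4, 3-8 16] → take 2-3 (4); add 2.
Step 2: frontier [2-8 4, 2-7 8, 2-6 10, 3-8 16] → take 2-8 (4); add 8.
Step 3: frontier [2-7 8, 2-6 10, 5-8 3] → take 5-8 (3); add 5.
Step 4: frontier [2-7 8, 2-6 10, 1-5 5] → take 1-5 (5); add 1.
Step 5: frontier [1-4 11, 2-7 8, 2-6 10] → take 2-7 (8); add 7.
Step 6: frontier [1-4 11, 2-6 10, 4-7 14] → take 2-6 (10); add 6.
Step 7: frontier [1-4 11, 4-7 14] → take 1-4 (11); add 4.
Step 8: frontier [0-4 1] → take 0-4 (1); add 0.
Vertex order: 3, 2, 8, 5, 1, 7, 6, 4, 0. The 7th vertex is 6.

6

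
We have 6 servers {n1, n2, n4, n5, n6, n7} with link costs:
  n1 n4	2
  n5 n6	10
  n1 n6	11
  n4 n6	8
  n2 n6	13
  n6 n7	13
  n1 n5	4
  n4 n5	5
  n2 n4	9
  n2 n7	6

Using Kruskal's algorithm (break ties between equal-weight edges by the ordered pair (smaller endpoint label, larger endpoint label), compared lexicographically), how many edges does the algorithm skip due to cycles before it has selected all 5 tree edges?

Kruskal's algorithm — process edges by increasing weight (ties by edge label):
n1 n4 (2): add — endpoints in different components.
n1 n5 (4): add — endpoints in different components.
n4 n5 (5): skip — n4 and n5 already connected.
n2 n7 (6): add — endpoints in different components.
n4 n6 (8): add — endpoints in different components.
n2 n4 (9): add — endpoints in different components.
Edges rejected before the tree was complete: 1.

1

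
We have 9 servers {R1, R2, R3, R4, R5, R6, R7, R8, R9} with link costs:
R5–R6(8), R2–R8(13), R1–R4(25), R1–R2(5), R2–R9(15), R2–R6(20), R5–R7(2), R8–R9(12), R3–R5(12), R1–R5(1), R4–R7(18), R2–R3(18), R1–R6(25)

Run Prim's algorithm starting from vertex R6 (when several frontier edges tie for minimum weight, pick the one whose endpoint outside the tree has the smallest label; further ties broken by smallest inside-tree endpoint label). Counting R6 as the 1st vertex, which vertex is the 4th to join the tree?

Prim, starting at R6.
Step 1: cheapest edge leaving the tree is R5–R6 (8); add R5.
Step 2: cheapest edge leaving the tree is R1–R5 (1); add R1.
Step 3: cheapest edge leaving the tree is R5–R7 (2); add R7.
Step 4: cheapest edge leaving the tree is R1–R2 (5); add R2.
Step 5: cheapest edge leaving the tree is R3–R5 (12); add R3.
Step 6: cheapest edge leaving the tree is R2–R8 (13); add R8.
Step 7: cheapest edge leaving the tree is R8–R9 (12); add R9.
Step 8: cheapest edge leaving the tree is R4–R7 (18); add R4.
Vertex order: R6, R5, R1, R7, R2, R3, R8, R9, R4. The 4th vertex is R7.

R7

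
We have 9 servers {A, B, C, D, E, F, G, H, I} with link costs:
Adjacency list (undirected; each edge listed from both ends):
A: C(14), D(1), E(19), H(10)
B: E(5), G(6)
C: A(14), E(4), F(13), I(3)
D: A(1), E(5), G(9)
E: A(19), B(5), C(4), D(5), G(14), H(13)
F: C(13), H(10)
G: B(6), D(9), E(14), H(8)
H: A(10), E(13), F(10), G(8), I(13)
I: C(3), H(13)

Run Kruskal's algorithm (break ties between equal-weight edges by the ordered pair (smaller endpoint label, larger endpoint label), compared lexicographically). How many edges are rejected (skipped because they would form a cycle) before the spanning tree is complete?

2

Kruskal: consider edges lightest-first.
A D (1): add — endpoints in different components.
C I (3): add — endpoints in different components.
C E (4): add — endpoints in different components.
B E (5): add — endpoints in different components.
D E (5): add — endpoints in different components.
B G (6): add — endpoints in different components.
G H (8): add — endpoints in different components.
D G (9): skip — D and G already connected.
A H (10): skip — A and H already connected.
F H (10): add — endpoints in different components.
Edges rejected before the tree was complete: 2.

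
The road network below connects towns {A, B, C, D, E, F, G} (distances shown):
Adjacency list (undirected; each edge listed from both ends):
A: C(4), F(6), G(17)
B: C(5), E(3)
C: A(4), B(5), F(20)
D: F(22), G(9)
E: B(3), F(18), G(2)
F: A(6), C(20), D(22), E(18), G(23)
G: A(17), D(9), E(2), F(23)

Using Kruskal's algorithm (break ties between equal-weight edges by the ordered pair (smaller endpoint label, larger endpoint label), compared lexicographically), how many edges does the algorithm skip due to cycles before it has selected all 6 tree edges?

Kruskal: consider edges lightest-first.
E—G (2): add. Components now {A} {B} {C} {D} {E,G} {F}
B—E (3): add. Components now {A} {B,E,G} {C} {D} {F}
A—C (4): add. Components now {A,C} {B,E,G} {D} {F}
B—C (5): add. Components now {A,B,C,E,G} {D} {F}
A—F (6): add. Components now {A,B,C,E,F,G} {D}
D—G (9): add. Components now {A,B,C,D,E,F,G}
Edges rejected before the tree was complete: 0.

0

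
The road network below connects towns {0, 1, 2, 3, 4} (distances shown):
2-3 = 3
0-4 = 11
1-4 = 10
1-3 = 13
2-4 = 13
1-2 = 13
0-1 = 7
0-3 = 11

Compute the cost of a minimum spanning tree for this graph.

Kruskal's algorithm — process edges by increasing weight (ties by edge label):
2-3 (3): add. Components now {0} {1} {2,3} {4}
0-1 (7): add. Components now {0,1} {2,3} {4}
1-4 (10): add. Components now {0,1,4} {2,3}
0-3 (11): add. Components now {0,1,2,3,4}
MST edges: 2-3, 0-1, 1-4, 0-3; total weight 3+7+10+11 = 31.

31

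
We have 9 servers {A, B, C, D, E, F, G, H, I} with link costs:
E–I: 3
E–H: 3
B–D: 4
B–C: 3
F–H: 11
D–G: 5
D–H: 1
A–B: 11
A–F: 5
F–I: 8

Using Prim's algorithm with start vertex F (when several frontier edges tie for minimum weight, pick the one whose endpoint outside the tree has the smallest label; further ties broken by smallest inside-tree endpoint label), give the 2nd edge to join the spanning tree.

F-I

Grow the tree from F using Prim:
Step 1: frontier [A–F 5, F–I 8, F–H 11] → take A–F (5); add A.
Step 2: frontier [A–B 11, F–I 8, F–H 11] → take F–I (8); add I.
Step 3: frontier [A–B 11, F–H 11, E–I 3] → take E–I (3); add E.
Step 4: frontier [A–B 11, E–H 3, F–H 11] → take E–H (3); add H.
Step 5: frontier [A–B 11, D–H 1] → take D–H (1); add D.
Step 6: frontier [A–B 11, B–D 4, D–G 5] → take B–D (4); add B.
Step 7: frontier [B–C 3, D–G 5] → take B–C (3); add C.
Step 8: frontier [D–G 5] → take D–G (5); add G.
The 2nd edge added is F–I.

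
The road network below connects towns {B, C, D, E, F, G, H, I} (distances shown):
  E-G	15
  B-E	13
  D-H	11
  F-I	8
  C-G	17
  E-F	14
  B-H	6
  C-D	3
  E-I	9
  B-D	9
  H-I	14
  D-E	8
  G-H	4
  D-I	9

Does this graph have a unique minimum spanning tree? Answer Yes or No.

Kruskal's algorithm — process edges by increasing weight (ties by edge label):
C-D (3): add — endpoints in different components.
G-H (4): add — endpoints in different components.
B-H (6): add — endpoints in different components.
D-E (8): add — endpoints in different components.
F-I (8): add — endpoints in different components.
B-D (9): add — endpoints in different components.
D-I (9): add — endpoints in different components.
Non-tree edge E-I has weight 9, equal to the heaviest edge on its tree cycle — swapping gives another MST of the same weight. Not unique.

No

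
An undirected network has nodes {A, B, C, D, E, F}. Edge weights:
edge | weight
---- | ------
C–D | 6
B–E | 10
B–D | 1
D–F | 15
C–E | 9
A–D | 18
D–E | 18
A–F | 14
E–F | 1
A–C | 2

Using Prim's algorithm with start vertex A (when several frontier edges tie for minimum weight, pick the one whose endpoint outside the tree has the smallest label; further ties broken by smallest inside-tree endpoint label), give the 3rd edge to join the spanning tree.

B-D

Prim's algorithm from A:
Step 1: cheapest edge leaving the tree is A–C (2); add C.
Step 2: cheapest edge leaving the tree is C–D (6); add D.
Step 3: cheapest edge leaving the tree is B–D (1); add B.
Step 4: cheapest edge leaving the tree is C–E (9); add E.
Step 5: cheapest edge leaving the tree is E–F (1); add F.
The 3rd edge added is B–D.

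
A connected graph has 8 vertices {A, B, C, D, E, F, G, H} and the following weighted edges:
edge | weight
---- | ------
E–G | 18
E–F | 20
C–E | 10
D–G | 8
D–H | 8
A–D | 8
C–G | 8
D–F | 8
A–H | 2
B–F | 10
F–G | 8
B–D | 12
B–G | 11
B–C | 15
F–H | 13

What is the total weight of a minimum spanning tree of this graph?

54

Sort edges by weight, then run Kruskal:
A–H (2): add — endpoints in different components.
A–D (8): add — endpoints in different components.
C–G (8): add — endpoints in different components.
D–F (8): add — endpoints in different components.
D–G (8): add — endpoints in different components.
D–H (8): skip — D and H already connected.
F–G (8): skip — F and G already connected.
B–F (10): add — endpoints in different components.
C–E (10): add — endpoints in different components.
MST edges: A–H, A–D, C–G, D–F, D–G, B–F, C–E; total weight 2+8+8+8+8+10+10 = 54.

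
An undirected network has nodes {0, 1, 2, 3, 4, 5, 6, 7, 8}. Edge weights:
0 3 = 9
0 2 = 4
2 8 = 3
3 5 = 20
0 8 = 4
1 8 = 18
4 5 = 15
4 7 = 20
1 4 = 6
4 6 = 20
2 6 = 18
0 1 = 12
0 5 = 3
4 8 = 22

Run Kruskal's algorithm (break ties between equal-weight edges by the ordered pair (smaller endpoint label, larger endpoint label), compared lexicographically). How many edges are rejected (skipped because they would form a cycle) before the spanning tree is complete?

Kruskal: consider edges lightest-first.
0 5 (3): add — endpoints in different components.
2 8 (3): add — endpoints in different components.
0 2 (4): add — endpoints in different components.
0 8 (4): skip — 0 and 8 already connected.
1 4 (6): add — endpoints in different components.
0 3 (9): add — endpoints in different components.
0 1 (12): add — endpoints in different components.
4 5 (15): skip — 4 and 5 already connected.
1 8 (18): skip — 1 and 8 already connected.
2 6 (18): add — endpoints in different components.
3 5 (20): skip — 3 and 5 already connected.
4 6 (20): skip — 4 and 6 already connected.
4 7 (20): add — endpoints in different components.
Edges rejected before the tree was complete: 5.

5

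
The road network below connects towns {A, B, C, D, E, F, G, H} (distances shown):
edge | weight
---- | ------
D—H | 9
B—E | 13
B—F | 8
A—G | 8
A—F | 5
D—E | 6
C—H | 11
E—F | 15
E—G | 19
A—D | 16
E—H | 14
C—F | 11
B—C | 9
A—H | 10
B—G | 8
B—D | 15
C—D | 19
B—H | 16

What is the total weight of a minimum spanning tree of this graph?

Kruskal's algorithm — process edges by increasing weight (ties by edge label):
A—F (5): add — endpoints in different components.
D—E (6): add — endpoints in different components.
A—G (8): add — endpoints in different components.
B—F (8): add — endpoints in different components.
B—G (8): skip — B and G already connected.
B—C (9): add — endpoints in different components.
D—H (9): add — endpoints in different components.
A—H (10): add — endpoints in different components.
MST edges: A—F, D—E, A—G, B—F, B—C, D—H, A—H; total weight 5+6+8+8+9+9+10 = 55.

55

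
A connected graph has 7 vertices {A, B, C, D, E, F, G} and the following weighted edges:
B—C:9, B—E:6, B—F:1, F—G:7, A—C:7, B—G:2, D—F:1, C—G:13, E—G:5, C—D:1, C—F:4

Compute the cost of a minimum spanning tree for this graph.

17

Sort edges by weight, then run Kruskal:
B—F (1): add — endpoints in different components.
C—D (1): add — endpoints in different components.
D—F (1): add — endpoints in different components.
B—G (2): add — endpoints in different components.
C—F (4): skip — C and F already connected.
E—G (5): add — endpoints in different components.
B—E (6): skip — B and E already connected.
A—C (7): add — endpoints in different components.
MST edges: B—F, C—D, D—F, B—G, E—G, A—C; total weight 1+1+1+2+5+7 = 17.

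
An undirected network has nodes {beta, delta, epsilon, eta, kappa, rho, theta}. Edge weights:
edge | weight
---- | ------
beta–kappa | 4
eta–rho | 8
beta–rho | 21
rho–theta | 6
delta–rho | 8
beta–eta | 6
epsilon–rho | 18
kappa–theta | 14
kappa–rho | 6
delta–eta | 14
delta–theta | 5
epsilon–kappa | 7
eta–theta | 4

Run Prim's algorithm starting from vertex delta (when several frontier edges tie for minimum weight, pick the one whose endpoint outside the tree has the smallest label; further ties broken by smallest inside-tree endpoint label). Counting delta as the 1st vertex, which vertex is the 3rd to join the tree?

eta

Prim, starting at delta.
Step 1: cheapest edge leaving the tree is delta–theta (5); add theta.
Step 2: cheapest edge leaving the tree is eta–theta (4); add eta.
Step 3: cheapest edge leaving the tree is beta–eta (6); add beta.
Step 4: cheapest edge leaving the tree is beta–kappa (4); add kappa.
Step 5: cheapest edge leaving the tree is kappa–rho (6); add rho.
Step 6: cheapest edge leaving the tree is epsilon–kappa (7); add epsilon.
Vertex order: delta, theta, eta, beta, kappa, rho, epsilon. The 3rd vertex is eta.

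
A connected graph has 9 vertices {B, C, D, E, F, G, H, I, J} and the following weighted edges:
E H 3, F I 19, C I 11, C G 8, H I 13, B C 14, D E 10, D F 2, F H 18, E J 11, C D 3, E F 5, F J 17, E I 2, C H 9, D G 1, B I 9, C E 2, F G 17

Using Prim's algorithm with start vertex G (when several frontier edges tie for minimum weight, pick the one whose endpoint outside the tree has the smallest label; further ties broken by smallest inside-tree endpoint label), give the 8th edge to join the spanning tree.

E-J

Prim, starting at G.
Step 1: cheapest edge leaving the tree is D G (1); add D.
Step 2: cheapest edge leaving the tree is D F (2); add F.
Step 3: cheapest edge leaving the tree is C D (3); add C.
Step 4: cheapest edge leaving the tree is C E (2); add E.
Step 5: cheapest edge leaving the tree is E I (2); add I.
Step 6: cheapest edge leaving the tree is E H (3); add H.
Step 7: cheapest edge leaving the tree is B I (9); add B.
Step 8: cheapest edge leaving the tree is E J (11); add J.
The 8th edge added is E J.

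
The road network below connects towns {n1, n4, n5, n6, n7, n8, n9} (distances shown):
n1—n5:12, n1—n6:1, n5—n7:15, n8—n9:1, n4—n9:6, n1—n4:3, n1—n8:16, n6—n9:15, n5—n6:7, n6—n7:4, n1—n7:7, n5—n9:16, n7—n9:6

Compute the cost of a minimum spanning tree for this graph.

Grow the tree from n7 using Prim:
Step 1: frontier [n6—n7 4, n7—n9 6, n1—n7 7, n5—n7 15] → take n6—n7 (4); add n6.
Step 2: frontier [n1—n6 1, n5—n6 7, n6—n9 15, n7—n9 6, n1—n7 7, n5—n7 15] → take n1—n6 (1); add n1.
Step 3: frontier [n1—n4 3, n1—n5 12, n1—n8 16, n5—n6 7, n6—n9 15, n7—n9 6, n5—n7 15] → take n1—n4 (3); add n4.
Step 4: frontier [n1—n5 12, n1—n8 16, n4—n9 6, n5—n6 7, n6—n9 15, n7—n9 6, n5—n7 15] → take n4—n9 (6); add n9.
Step 5: frontier [n1—n5 12, n1—n8 16, n5—n6 7, n5—n7 15, n8—n9 1, n5—n9 16] → take n8—n9 (1); add n8.
Step 6: frontier [n1—n5 12, n5—n6 7, n5—n7 15, n5—n9 16] → take n5—n6 (7); add n5.
MST edges: n6—n7, n1—n6, n1—n4, n4—n9, n8—n9, n5—n6; total weight 4+1+3+6+1+7 = 22.

22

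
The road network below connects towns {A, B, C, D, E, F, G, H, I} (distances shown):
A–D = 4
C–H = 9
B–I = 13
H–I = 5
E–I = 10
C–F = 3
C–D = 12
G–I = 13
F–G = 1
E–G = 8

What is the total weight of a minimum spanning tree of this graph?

55

Sort edges by weight, then run Kruskal:
F–G (1): add — endpoints in different components.
C–F (3): add — endpoints in different components.
A–D (4): add — endpoints in different components.
H–I (5): add — endpoints in different components.
E–G (8): add — endpoints in different components.
C–H (9): add — endpoints in different components.
E–I (10): skip — E and I already connected.
C–D (12): add — endpoints in different components.
B–I (13): add — endpoints in different components.
MST edges: F–G, C–F, A–D, H–I, E–G, C–H, C–D, B–I; total weight 1+3+4+5+8+9+12+13 = 55.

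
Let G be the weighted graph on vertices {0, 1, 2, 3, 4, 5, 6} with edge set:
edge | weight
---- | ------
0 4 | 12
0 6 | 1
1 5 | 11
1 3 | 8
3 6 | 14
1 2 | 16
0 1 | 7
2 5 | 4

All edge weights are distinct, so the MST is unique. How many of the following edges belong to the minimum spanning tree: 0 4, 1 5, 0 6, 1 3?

4

Kruskal's algorithm — process edges by increasing weight (ties by edge label):
0 6 (1): add — endpoints in different components.
2 5 (4): add — endpoints in different components.
0 1 (7): add — endpoints in different components.
1 3 (8): add — endpoints in different components.
1 5 (11): add — endpoints in different components.
0 4 (12): add — endpoints in different components.
MST edge set: {0 6, 2 5, 0 1, 1 3, 1 5, 0 4}.
Of the listed edges, {0 4, 1 5, 0 6, 1 3} are in the MST → 4.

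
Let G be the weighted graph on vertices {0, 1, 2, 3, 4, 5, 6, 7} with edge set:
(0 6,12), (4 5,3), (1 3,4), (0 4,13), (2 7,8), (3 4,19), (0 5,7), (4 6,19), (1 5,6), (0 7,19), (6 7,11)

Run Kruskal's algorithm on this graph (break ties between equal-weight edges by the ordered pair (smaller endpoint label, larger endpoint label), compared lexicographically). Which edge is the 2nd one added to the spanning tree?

Kruskal: consider edges lightest-first.
4 5 (3): add — endpoints in different components.
1 3 (4): add — endpoints in different components.
1 5 (6): add — endpoints in different components.
0 5 (7): add — endpoints in different components.
2 7 (8): add — endpoints in different components.
6 7 (11): add — endpoints in different components.
0 6 (12): add — endpoints in different components.
The 2nd edge added is 1 3.

1-3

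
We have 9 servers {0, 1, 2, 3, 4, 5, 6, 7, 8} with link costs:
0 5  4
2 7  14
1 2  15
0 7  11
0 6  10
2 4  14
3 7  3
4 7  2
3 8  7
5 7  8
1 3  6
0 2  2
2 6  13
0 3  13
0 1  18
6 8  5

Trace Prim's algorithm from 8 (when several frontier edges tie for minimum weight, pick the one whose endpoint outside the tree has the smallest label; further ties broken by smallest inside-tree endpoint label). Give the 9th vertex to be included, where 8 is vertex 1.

2

Prim's algorithm from 8:
Step 1: cheapest edge leaving the tree is 6 8 (5); add 6.
Step 2: cheapest edge leaving the tree is 3 8 (7); add 3.
Step 3: cheapest edge leaving the tree is 3 7 (3); add 7.
Step 4: cheapest edge leaving the tree is 4 7 (2); add 4.
Step 5: cheapest edge leaving the tree is 1 3 (6); add 1.
Step 6: cheapest edge leaving the tree is 5 7 (8); add 5.
Step 7: cheapest edge leaving the tree is 0 5 (4); add 0.
Step 8: cheapest edge leaving the tree is 0 2 (2); add 2.
Vertex order: 8, 6, 3, 7, 4, 1, 5, 0, 2. The 9th vertex is 2.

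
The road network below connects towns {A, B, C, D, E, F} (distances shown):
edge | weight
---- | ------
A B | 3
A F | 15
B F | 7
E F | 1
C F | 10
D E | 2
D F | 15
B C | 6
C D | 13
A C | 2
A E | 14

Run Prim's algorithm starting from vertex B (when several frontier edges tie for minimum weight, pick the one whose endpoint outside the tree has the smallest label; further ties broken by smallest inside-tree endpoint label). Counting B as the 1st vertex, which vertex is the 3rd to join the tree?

C

Grow the tree from B using Prim:
Step 1: frontier [A B 3, B C 6, B F 7] → take A B (3); add A.
Step 2: frontier [A C 2, A E 14, A F 15, B C 6, B F 7] → take A C (2); add C.
Step 3: frontier [A E 14, A F 15, B F 7, C F 10, C D 13] → take B F (7); add F.
Step 4: frontier [A E 14, C D 13, E F 1, D F 15] → take E F (1); add E.
Step 5: frontier [C D 13, D E 2, D F 15] → take D E (2); add D.
Vertex order: B, A, C, F, E, D. The 3rd vertex is C.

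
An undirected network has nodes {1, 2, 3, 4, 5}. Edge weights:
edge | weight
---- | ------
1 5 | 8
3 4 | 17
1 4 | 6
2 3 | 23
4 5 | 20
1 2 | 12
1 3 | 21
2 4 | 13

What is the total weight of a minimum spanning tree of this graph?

Kruskal: consider edges lightest-first.
1 4 (6): add — endpoints in different components.
1 5 (8): add — endpoints in different components.
1 2 (12): add — endpoints in different components.
2 4 (13): skip — 2 and 4 already connected.
3 4 (17): add — endpoints in different components.
MST edges: 1 4, 1 5, 1 2, 3 4; total weight 6+8+12+17 = 43.

43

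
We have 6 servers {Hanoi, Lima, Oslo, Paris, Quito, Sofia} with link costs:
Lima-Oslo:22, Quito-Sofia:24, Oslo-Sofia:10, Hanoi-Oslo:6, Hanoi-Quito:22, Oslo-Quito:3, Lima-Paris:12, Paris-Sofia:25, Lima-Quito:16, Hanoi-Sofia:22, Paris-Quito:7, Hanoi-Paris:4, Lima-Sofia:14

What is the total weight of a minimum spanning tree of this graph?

35

Sort edges by weight, then run Kruskal:
Oslo-Quito (3): add. Components now {Lima} {Paris} {Sofia} {Hanoi} {Oslo,Quito}
Hanoi-Paris (4): add. Components now {Lima} {Hanoi,Paris} {Sofia} {Oslo,Quito}
Hanoi-Oslo (6): add. Components now {Lima} {Hanoi,Oslo,Paris,Quito} {Sofia}
Paris-Quito (7): skip — Paris and Quito already connected.
Oslo-Sofia (10): add. Components now {Lima} {Hanoi,Oslo,Paris,Quito,Sofia}
Lima-Paris (12): add. Components now {Hanoi,Lima,Oslo,Paris,Quito,Sofia}
MST edges: Oslo-Quito, Hanoi-Paris, Hanoi-Oslo, Oslo-Sofia, Lima-Paris; total weight 3+4+6+10+12 = 35.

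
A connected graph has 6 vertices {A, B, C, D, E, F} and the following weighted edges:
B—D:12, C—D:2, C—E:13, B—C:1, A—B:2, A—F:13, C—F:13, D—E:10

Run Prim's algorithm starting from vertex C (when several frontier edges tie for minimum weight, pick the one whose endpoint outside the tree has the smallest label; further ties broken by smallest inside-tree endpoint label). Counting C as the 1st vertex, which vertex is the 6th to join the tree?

Prim's algorithm from C:
Step 1: frontier [B—C 1, C—D 2, C—E 13, C—F 13] → take B—C (1); add B.
Step 2: frontier [A—B 2, B—D 12, C—D 2, C—E 13, C—F 13] → take A—B (2); add A.
Step 3: frontier [A—F 13, B—D 12, C—D 2, C—E 13, C—F 13] → take C—D (2); add D.
Step 4: frontier [A—F 13, C—E 13, C—F 13, D—E 10] → take D—E (10); add E.
Step 5: frontier [A—F 13, C—F 13] → take A—F (13); add F.
Vertex order: C, B, A, D, E, F. The 6th vertex is F.

F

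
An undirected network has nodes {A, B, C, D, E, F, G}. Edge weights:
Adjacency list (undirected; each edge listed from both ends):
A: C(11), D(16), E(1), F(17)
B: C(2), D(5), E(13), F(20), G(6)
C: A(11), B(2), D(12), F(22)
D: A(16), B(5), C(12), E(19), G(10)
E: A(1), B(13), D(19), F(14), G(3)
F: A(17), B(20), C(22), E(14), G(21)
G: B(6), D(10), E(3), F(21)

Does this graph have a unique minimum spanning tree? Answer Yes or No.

Yes

Sort edges by weight, then run Kruskal:
A E (1): add. Components now {A,E} {B} {C} {D} {F} {G}
B C (2): add. Components now {A,E} {B,C} {D} {F} {G}
E G (3): add. Components now {A,E,G} {B,C} {D} {F}
B D (5): add. Components now {A,E,G} {B,C,D} {F}
B G (6): add. Components now {A,B,C,D,E,G} {F}
D G (10): skip — D and G already connected.
A C (11): skip — A and C already connected.
C D (12): skip — C and D already connected.
B E (13): skip — B and E already connected.
E F (14): add. Components now {A,B,C,D,E,F,G}
Every non-tree edge has weight strictly greater than the heaviest edge on the tree path between its endpoints, so the MST is unique.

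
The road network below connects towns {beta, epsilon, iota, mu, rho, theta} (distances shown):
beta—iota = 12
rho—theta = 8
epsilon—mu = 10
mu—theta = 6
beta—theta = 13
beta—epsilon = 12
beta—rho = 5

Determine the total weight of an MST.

41

Grow the tree from epsilon using Prim:
Step 1: cheapest edge leaving the tree is epsilon—mu (10); add mu.
Step 2: cheapest edge leaving the tree is mu—theta (6); add theta.
Step 3: cheapest edge leaving the tree is rho—theta (8); add rho.
Step 4: cheapest edge leaving the tree is beta—rho (5); add beta.
Step 5: cheapest edge leaving the tree is beta—iota (12); add iota.
MST edges: epsilon—mu, mu—theta, rho—theta, beta—rho, beta—iota; total weight 10+6+8+5+12 = 41.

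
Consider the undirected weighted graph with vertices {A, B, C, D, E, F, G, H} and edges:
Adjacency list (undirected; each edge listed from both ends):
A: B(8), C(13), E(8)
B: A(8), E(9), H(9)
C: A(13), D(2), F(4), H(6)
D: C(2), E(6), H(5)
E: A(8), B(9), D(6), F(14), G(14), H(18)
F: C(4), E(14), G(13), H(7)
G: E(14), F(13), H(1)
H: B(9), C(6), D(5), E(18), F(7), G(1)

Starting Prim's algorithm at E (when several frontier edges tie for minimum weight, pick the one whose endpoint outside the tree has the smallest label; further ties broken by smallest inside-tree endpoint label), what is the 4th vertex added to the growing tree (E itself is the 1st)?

Prim, starting at E.
Step 1: cheapest edge leaving the tree is D–E (6); add D.
Step 2: cheapest edge leaving the tree is C–D (2); add C.
Step 3: cheapest edge leaving the tree is C–F (4); add F.
Step 4: cheapest edge leaving the tree is D–H (5); add H.
Step 5: cheapest edge leaving the tree is G–H (1); add G.
Step 6: cheapest edge leaving the tree is A–E (8); add A.
Step 7: cheapest edge leaving the tree is A–B (8); add B.
Vertex order: E, D, C, F, H, G, A, B. The 4th vertex is F.

F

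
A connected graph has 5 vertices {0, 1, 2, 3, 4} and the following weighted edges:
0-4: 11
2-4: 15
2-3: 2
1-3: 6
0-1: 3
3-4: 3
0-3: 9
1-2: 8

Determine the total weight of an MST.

Kruskal's algorithm — process edges by increasing weight (ties by edge label):
2-3 (2): add — endpoints in different components.
0-1 (3): add — endpoints in different components.
3-4 (3): add — endpoints in different components.
1-3 (6): add — endpoints in different components.
MST edges: 2-3, 0-1, 3-4, 1-3; total weight 2+3+3+6 = 14.

14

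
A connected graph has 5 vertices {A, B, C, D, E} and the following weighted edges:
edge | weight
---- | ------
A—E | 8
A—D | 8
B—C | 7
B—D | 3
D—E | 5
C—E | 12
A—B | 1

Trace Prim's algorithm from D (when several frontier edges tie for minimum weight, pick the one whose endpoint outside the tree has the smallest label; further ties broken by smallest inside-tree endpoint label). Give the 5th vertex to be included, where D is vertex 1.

C

Prim's algorithm from D:
Step 1: frontier [B—D 3, D—E 5, A—D 8] → take B—D (3); add B.
Step 2: frontier [A—B 1, B—C 7, D—E 5, A—D 8] → take A—B (1); add A.
Step 3: frontier [A—E 8, B—C 7, D—E 5] → take D—E (5); add E.
Step 4: frontier [B—C 7, C—E 12] → take B—C (7); add C.
Vertex order: D, B, A, E, C. The 5th vertex is C.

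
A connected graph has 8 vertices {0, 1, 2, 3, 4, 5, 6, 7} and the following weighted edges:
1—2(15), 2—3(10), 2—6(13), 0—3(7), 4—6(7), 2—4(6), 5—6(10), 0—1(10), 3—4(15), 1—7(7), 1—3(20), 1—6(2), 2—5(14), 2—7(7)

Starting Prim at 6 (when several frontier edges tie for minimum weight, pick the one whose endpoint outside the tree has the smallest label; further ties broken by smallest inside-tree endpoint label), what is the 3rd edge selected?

Prim's algorithm from 6:
Step 1: frontier [1—6 2, 4—6 7, 5—6 10, 2—6 13] → take 1—6 (2); add 1.
Step 2: frontier [1—7 7, 0—1 10, 1—2 15, 1—3 20, 4—6 7, 5—6 10, 2—6 13] → take 4—6 (7); add 4.
Step 3: frontier [1—7 7, 0—1 10, 1—2 15, 1—3 20, 2—4 6, 3—4 15, 5—6 10, 2—6 13] → take 2—4 (6); add 2.
Step 4: frontier [1—7 7, 0—1 10, 1—3 20, 2—7 7, 2—3 10, 2—5 14, 3—4 15, 5—6 10] → take 1—7 (7); add 7.
Step 5: frontier [0—1 10, 1—3 20, 2—3 10, 2—5 14, 3—4 15, 5—6 10] → take 0—1 (10); add 0.
Step 6: frontier [0—3 7, 1—3 20, 2—3 10, 2—5 14, 3—4 15, 5—6 10] → take 0—3 (7); add 3.
Step 7: frontier [2—5 14, 5—6 10] → take 5—6 (10); add 5.
The 3rd edge added is 2—4.

2-4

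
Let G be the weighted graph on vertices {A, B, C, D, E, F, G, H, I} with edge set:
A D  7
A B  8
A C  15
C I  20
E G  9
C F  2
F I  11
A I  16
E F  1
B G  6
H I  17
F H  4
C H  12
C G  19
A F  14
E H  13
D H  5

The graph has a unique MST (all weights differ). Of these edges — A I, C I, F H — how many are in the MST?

1

Kruskal: consider edges lightest-first.
E F (1): add — endpoints in different components.
C F (2): add — endpoints in different components.
F H (4): add — endpoints in different components.
D H (5): add — endpoints in different components.
B G (6): add — endpoints in different components.
A D (7): add — endpoints in different components.
A B (8): add — endpoints in different components.
E G (9): skip — E and G already connected.
F I (11): add — endpoints in different components.
MST edge set: {E F, C F, F H, D H, B G, A D, A B, F I}.
Of the listed edges, {F H} are in the MST → 1.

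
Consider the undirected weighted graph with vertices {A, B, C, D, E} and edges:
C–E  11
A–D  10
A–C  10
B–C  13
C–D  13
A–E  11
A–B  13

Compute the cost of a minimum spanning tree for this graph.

44

Kruskal's algorithm — process edges by increasing weight (ties by edge label):
A–C (10): add. Components now {A,C} {B} {D} {E}
A–D (10): add. Components now {A,C,D} {B} {E}
A–E (11): add. Components now {A,C,D,E} {B}
C–E (11): skip — C and E already connected.
A–B (13): add. Components now {A,B,C,D,E}
MST edges: A–C, A–D, A–E, A–B; total weight 10+10+11+13 = 44.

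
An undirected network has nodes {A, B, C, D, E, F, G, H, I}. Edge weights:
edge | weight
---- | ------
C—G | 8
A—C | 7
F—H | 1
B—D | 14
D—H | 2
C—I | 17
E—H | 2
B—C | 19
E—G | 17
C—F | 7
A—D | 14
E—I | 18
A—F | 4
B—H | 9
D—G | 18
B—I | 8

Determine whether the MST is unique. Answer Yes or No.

Kruskal: consider edges lightest-first.
F—H (1): add — endpoints in different components.
D—H (2): add — endpoints in different components.
E—H (2): add — endpoints in different components.
A—F (4): add — endpoints in different components.
A—C (7): add — endpoints in different components.
C—F (7): skip — C and F already connected.
B—I (8): add — endpoints in different components.
C—G (8): add — endpoints in different components.
B—H (9): add — endpoints in different components.
Non-tree edge C—F has weight 7, equal to the heaviest edge on its tree cycle — swapping gives another MST of the same weight. Not unique.

No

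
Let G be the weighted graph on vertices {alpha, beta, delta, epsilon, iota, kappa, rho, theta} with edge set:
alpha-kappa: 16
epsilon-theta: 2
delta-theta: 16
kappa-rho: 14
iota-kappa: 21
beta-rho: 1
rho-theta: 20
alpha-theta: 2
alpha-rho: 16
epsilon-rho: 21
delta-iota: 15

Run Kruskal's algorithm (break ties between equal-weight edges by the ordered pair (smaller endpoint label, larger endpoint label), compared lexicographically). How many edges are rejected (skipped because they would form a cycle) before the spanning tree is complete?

1

Kruskal: consider edges lightest-first.
beta-rho (1): add — endpoints in different components.
alpha-theta (2): add — endpoints in different components.
epsilon-theta (2): add — endpoints in different components.
kappa-rho (14): add — endpoints in different components.
delta-iota (15): add — endpoints in different components.
alpha-kappa (16): add — endpoints in different components.
alpha-rho (16): skip — rho and alpha already connected.
delta-theta (16): add — endpoints in different components.
Edges rejected before the tree was complete: 1.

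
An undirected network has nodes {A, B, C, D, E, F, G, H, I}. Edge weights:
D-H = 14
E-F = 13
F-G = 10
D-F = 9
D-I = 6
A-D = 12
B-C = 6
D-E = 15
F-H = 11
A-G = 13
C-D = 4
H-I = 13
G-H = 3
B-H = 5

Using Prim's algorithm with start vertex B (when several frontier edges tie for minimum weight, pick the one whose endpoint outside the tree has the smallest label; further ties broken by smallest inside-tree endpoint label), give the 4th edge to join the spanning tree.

C-D

Grow the tree from B using Prim:
Step 1: cheapest edge leaving the tree is B-H (5); add H.
Step 2: cheapest edge leaving the tree is G-H (3); add G.
Step 3: cheapest edge leaving the tree is B-C (6); add C.
Step 4: cheapest edge leaving the tree is C-D (4); add D.
Step 5: cheapest edge leaving the tree is D-I (6); add I.
Step 6: cheapest edge leaving the tree is D-F (9); add F.
Step 7: cheapest edge leaving the tree is A-D (12); add A.
Step 8: cheapest edge leaving the tree is E-F (13); add E.
The 4th edge added is C-D.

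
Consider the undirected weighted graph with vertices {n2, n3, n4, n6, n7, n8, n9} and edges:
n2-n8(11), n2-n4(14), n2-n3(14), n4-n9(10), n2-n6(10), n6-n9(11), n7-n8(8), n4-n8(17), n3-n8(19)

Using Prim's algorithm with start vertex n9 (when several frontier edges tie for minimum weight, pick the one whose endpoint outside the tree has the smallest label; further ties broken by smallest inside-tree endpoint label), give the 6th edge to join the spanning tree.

Grow the tree from n9 using Prim:
Step 1: cheapest edge leaving the tree is n4-n9 (10); add n4.
Step 2: cheapest edge leaving the tree is n6-n9 (11); add n6.
Step 3: cheapest edge leaving the tree is n2-n6 (10); add n2.
Step 4: cheapest edge leaving the tree is n2-n8 (11); add n8.
Step 5: cheapest edge leaving the tree is n7-n8 (8); add n7.
Step 6: cheapest edge leaving the tree is n2-n3 (14); add n3.
The 6th edge added is n2-n3.

n2-n3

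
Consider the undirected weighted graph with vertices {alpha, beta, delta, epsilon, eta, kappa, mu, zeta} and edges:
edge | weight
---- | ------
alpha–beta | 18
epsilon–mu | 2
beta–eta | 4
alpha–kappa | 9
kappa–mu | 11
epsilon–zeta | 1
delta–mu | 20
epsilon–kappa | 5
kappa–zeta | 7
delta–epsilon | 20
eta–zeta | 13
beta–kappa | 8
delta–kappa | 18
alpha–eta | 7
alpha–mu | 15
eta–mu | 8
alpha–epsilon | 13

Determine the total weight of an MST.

Prim, starting at beta.
Step 1: cheapest edge leaving the tree is beta–eta (4); add eta.
Step 2: cheapest edge leaving the tree is alpha–eta (7); add alpha.
Step 3: cheapest edge leaving the tree is beta–kappa (8); add kappa.
Step 4: cheapest edge leaving the tree is epsilon–kappa (5); add epsilon.
Step 5: cheapest edge leaving the tree is epsilon–zeta (1); add zeta.
Step 6: cheapest edge leaving the tree is epsilon–mu (2); add mu.
Step 7: cheapest edge leaving the tree is delta–kappa (18); add delta.
MST edges: beta–eta, alpha–eta, beta–kappa, epsilon–kappa, epsilon–zeta, epsilon–mu, delta–kappa; total weight 4+7+8+5+1+2+18 = 45.

45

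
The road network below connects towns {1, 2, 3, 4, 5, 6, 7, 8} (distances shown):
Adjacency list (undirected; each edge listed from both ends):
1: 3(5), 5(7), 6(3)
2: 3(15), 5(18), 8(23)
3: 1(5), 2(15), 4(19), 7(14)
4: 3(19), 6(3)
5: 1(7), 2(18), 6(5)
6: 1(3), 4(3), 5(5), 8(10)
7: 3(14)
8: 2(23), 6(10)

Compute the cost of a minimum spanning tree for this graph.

Kruskal: consider edges lightest-first.
1-6 (3): add — endpoints in different components.
4-6 (3): add — endpoints in different components.
1-3 (5): add — endpoints in different components.
5-6 (5): add — endpoints in different components.
1-5 (7): skip — 1 and 5 already connected.
6-8 (10): add — endpoints in different components.
3-7 (14): add — endpoints in different components.
2-3 (15): add — endpoints in different components.
MST edges: 1-6, 4-6, 1-3, 5-6, 6-8, 3-7, 2-3; total weight 3+3+5+5+10+14+15 = 55.

55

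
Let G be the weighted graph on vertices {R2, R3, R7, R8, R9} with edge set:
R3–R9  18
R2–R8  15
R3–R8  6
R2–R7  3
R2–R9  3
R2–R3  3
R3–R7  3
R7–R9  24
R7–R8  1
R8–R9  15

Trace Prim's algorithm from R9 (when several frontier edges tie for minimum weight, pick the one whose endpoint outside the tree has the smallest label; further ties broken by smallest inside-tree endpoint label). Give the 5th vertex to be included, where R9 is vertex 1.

Prim, starting at R9.
Step 1: cheapest edge leaving the tree is R2–R9 (3); add R2.
Step 2: cheapest edge leaving the tree is R2–R3 (3); add R3.
Step 3: cheapest edge leaving the tree is R2–R7 (3); add R7.
Step 4: cheapest edge leaving the tree is R7–R8 (1); add R8.
Vertex order: R9, R2, R3, R7, R8. The 5th vertex is R8.

R8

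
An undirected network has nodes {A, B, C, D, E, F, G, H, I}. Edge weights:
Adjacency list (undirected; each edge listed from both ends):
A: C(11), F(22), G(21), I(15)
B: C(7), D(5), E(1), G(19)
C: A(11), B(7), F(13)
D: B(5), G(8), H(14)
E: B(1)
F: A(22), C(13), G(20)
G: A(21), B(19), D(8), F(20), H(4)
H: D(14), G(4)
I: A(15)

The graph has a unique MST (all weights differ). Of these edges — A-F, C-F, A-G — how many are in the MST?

1

Kruskal's algorithm — process edges by increasing weight (ties by edge label):
B-E (1): add — endpoints in different components.
G-H (4): add — endpoints in different components.
B-D (5): add — endpoints in different components.
B-C (7): add — endpoints in different components.
D-G (8): add — endpoints in different components.
A-C (11): add — endpoints in different components.
C-F (13): add — endpoints in different components.
D-H (14): skip — D and H already connected.
A-I (15): add — endpoints in different components.
MST edge set: {B-E, G-H, B-D, B-C, D-G, A-C, C-F, A-I}.
Of the listed edges, {C-F} are in the MST → 1.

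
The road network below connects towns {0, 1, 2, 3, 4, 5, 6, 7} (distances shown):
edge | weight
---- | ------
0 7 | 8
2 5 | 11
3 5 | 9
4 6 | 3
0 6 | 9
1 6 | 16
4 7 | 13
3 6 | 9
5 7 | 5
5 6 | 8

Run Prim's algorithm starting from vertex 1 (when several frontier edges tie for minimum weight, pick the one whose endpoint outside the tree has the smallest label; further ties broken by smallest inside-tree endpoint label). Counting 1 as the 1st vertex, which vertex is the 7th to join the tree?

Prim, starting at 1.
Step 1: cheapest edge leaving the tree is 1 6 (16); add 6.
Step 2: cheapest edge leaving the tree is 4 6 (3); add 4.
Step 3: cheapest edge leaving the tree is 5 6 (8); add 5.
Step 4: cheapest edge leaving the tree is 5 7 (5); add 7.
Step 5: cheapest edge leaving the tree is 0 7 (8); add 0.
Step 6: cheapest edge leaving the tree is 3 5 (9); add 3.
Step 7: cheapest edge leaving the tree is 2 5 (11); add 2.
Vertex order: 1, 6, 4, 5, 7, 0, 3, 2. The 7th vertex is 3.

3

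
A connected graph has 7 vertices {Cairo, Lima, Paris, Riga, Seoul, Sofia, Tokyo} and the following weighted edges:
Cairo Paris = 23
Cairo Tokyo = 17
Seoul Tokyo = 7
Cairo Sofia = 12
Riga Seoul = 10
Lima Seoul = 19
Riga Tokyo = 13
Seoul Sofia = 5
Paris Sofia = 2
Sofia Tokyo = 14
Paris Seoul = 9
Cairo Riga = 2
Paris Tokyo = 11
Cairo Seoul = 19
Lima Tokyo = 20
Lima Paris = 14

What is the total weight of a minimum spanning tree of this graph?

40

Kruskal's algorithm — process edges by increasing weight (ties by edge label):
Cairo Riga (2): add — endpoints in different components.
Paris Sofia (2): add — endpoints in different components.
Seoul Sofia (5): add — endpoints in different components.
Seoul Tokyo (7): add — endpoints in different components.
Paris Seoul (9): skip — Seoul and Paris already connected.
Riga Seoul (10): add — endpoints in different components.
Paris Tokyo (11): skip — Tokyo and Paris already connected.
Cairo Sofia (12): skip — Sofia and Cairo already connected.
Riga Tokyo (13): skip — Riga and Tokyo already connected.
Lima Paris (14): add — endpoints in different components.
MST edges: Cairo Riga, Paris Sofia, Seoul Sofia, Seoul Tokyo, Riga Seoul, Lima Paris; total weight 2+2+5+7+10+14 = 40.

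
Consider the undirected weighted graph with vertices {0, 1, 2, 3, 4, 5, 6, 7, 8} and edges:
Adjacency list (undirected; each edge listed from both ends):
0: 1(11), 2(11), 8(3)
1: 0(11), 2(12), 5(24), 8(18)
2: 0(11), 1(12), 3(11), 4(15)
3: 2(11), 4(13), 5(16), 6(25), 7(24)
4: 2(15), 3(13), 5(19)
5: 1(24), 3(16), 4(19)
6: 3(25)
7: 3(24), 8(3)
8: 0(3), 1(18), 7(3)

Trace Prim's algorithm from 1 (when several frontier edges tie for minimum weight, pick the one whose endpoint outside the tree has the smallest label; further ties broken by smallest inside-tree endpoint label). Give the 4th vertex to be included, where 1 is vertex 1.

7

Grow the tree from 1 using Prim:
Step 1: frontier [0-1 11, 1-2 12, 1-8 18, 1-5 24] → take 0-1 (11); add 0.
Step 2: frontier [0-8 3, 0-2 11, 1-2 12, 1-8 18, 1-5 24] → take 0-8 (3); add 8.
Step 3: frontier [0-2 11, 1-2 12, 1-5 24, 7-8 3] → take 7-8 (3); add 7.
Step 4: frontier [0-2 11, 1-2 12, 1-5 24, 3-7 24] → take 0-2 (11); add 2.
Step 5: frontier [1-5 24, 2-3 11, 2-4 15, 3-7 24] → take 2-3 (11); add 3.
Step 6: frontier [1-5 24, 2-4 15, 3-4 13, 3-5 16, 3-6 25] → take 3-4 (13); add 4.
Step 7: frontier [1-5 24, 3-5 16, 3-6 25, 4-5 19] → take 3-5 (16); add 5.
Step 8: frontier [3-6 25] → take 3-6 (25); add 6.
Vertex order: 1, 0, 8, 7, 2, 3, 4, 5, 6. The 4th vertex is 7.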